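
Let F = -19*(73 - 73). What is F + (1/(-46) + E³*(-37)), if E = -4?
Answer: 108927/46 ≈ 2368.0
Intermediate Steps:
F = 0 (F = -19*0 = 0)
F + (1/(-46) + E³*(-37)) = 0 + (1/(-46) + (-4)³*(-37)) = 0 + (-1/46 - 64*(-37)) = 0 + (-1/46 + 2368) = 0 + 108927/46 = 108927/46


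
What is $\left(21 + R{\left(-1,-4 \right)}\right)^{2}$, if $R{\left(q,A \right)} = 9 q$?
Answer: $144$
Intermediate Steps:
$\left(21 + R{\left(-1,-4 \right)}\right)^{2} = \left(21 + 9 \left(-1\right)\right)^{2} = \left(21 - 9\right)^{2} = 12^{2} = 144$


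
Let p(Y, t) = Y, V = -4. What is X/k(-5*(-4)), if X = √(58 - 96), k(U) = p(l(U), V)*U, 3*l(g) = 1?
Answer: 3*I*√38/20 ≈ 0.92466*I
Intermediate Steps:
l(g) = ⅓ (l(g) = (⅓)*1 = ⅓)
k(U) = U/3
X = I*√38 (X = √(-38) = I*√38 ≈ 6.1644*I)
X/k(-5*(-4)) = (I*√38)/(((-5*(-4))/3)) = (I*√38)/(((⅓)*20)) = (I*√38)/(20/3) = (I*√38)*(3/20) = 3*I*√38/20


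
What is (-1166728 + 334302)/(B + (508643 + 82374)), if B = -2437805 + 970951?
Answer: 832426/875837 ≈ 0.95043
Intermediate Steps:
B = -1466854
(-1166728 + 334302)/(B + (508643 + 82374)) = (-1166728 + 334302)/(-1466854 + (508643 + 82374)) = -832426/(-1466854 + 591017) = -832426/(-875837) = -832426*(-1/875837) = 832426/875837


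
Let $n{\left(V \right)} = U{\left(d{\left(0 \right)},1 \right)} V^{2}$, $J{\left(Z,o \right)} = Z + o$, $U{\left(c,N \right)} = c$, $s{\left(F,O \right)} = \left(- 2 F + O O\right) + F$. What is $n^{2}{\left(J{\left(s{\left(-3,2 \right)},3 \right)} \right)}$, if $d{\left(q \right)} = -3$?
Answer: $90000$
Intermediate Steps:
$s{\left(F,O \right)} = O^{2} - F$ ($s{\left(F,O \right)} = \left(- 2 F + O^{2}\right) + F = \left(O^{2} - 2 F\right) + F = O^{2} - F$)
$n{\left(V \right)} = - 3 V^{2}$
$n^{2}{\left(J{\left(s{\left(-3,2 \right)},3 \right)} \right)} = \left(- 3 \left(\left(2^{2} - -3\right) + 3\right)^{2}\right)^{2} = \left(- 3 \left(\left(4 + 3\right) + 3\right)^{2}\right)^{2} = \left(- 3 \left(7 + 3\right)^{2}\right)^{2} = \left(- 3 \cdot 10^{2}\right)^{2} = \left(\left(-3\right) 100\right)^{2} = \left(-300\right)^{2} = 90000$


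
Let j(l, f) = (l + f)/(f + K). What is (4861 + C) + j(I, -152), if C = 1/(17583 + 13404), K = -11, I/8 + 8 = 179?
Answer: 24514652512/5050881 ≈ 4853.5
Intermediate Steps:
I = 1368 (I = -64 + 8*179 = -64 + 1432 = 1368)
j(l, f) = (f + l)/(-11 + f) (j(l, f) = (l + f)/(f - 11) = (f + l)/(-11 + f))
C = 1/30987 ≈ 3.2272e-5
(4861 + C) + j(I, -152) = (4861 + 1/30987) + (-152 + 1368)/(-11 - 152) = 150627808/30987 + 1216/(-163) = 150627808/30987 - 1/163*1216 = 150627808/30987 - 1216/163 = 24514652512/5050881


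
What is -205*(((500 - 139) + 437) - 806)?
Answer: 1640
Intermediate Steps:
-205*(((500 - 139) + 437) - 806) = -205*((361 + 437) - 806) = -205*(798 - 806) = -205*(-8) = 1640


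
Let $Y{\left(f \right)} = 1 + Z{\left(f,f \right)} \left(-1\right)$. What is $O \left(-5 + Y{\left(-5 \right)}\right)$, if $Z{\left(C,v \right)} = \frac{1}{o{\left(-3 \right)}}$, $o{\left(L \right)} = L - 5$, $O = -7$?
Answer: $\frac{217}{8} \approx 27.125$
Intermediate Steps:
$o{\left(L \right)} = -5 + L$
$Z{\left(C,v \right)} = - \frac{1}{8}$ ($Z{\left(C,v \right)} = \frac{1}{-5 - 3} = \frac{1}{-8} = - \frac{1}{8}$)
$Y{\left(f \right)} = \frac{9}{8}$ ($Y{\left(f \right)} = 1 - - \frac{1}{8} = 1 + \frac{1}{8} = \frac{9}{8}$)
$O \left(-5 + Y{\left(-5 \right)}\right) = - 7 \left(-5 + \frac{9}{8}\right) = \left(-7\right) \left(- \frac{31}{8}\right) = \frac{217}{8}$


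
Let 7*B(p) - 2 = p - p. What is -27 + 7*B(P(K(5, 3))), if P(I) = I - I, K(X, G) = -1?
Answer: -25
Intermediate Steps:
P(I) = 0
B(p) = 2/7 (B(p) = 2/7 + (p - p)/7 = 2/7 + (⅐)*0 = 2/7 + 0 = 2/7)
-27 + 7*B(P(K(5, 3))) = -27 + 7*(2/7) = -27 + 2 = -25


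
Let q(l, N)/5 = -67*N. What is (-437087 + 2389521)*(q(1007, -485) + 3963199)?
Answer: 8055106190516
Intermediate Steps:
q(l, N) = -335*N (q(l, N) = 5*(-67*N) = -335*N)
(-437087 + 2389521)*(q(1007, -485) + 3963199) = (-437087 + 2389521)*(-335*(-485) + 3963199) = 1952434*(162475 + 3963199) = 1952434*4125674 = 8055106190516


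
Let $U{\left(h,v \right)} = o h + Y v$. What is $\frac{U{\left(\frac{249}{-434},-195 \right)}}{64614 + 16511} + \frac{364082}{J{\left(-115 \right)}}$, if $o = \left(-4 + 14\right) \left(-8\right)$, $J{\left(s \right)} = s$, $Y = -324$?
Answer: $- \frac{256310689438}{80978975} \approx -3165.2$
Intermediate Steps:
$o = -80$ ($o = 10 \left(-8\right) = -80$)
$U{\left(h,v \right)} = - 324 v - 80 h$ ($U{\left(h,v \right)} = - 80 h - 324 v = - 324 v - 80 h$)
$\frac{U{\left(\frac{249}{-434},-195 \right)}}{64614 + 16511} + \frac{364082}{J{\left(-115 \right)}} = \frac{\left(-324\right) \left(-195\right) - 80 \frac{249}{-434}}{64614 + 16511} + \frac{364082}{-115} = \frac{63180 - 80 \cdot 249 \left(- \frac{1}{434}\right)}{81125} + 364082 \left(- \frac{1}{115}\right) = \left(63180 - - \frac{9960}{217}\right) \frac{1}{81125} - \frac{364082}{115} = \left(63180 + \frac{9960}{217}\right) \frac{1}{81125} - \frac{364082}{115} = \frac{13720020}{217} \cdot \frac{1}{81125} - \frac{364082}{115} = \frac{2744004}{3520825} - \frac{364082}{115} = - \frac{256310689438}{80978975}$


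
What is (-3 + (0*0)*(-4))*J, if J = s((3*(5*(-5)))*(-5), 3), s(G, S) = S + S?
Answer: -18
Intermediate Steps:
s(G, S) = 2*S
J = 6 (J = 2*3 = 6)
(-3 + (0*0)*(-4))*J = (-3 + (0*0)*(-4))*6 = (-3 + 0*(-4))*6 = (-3 + 0)*6 = -3*6 = -18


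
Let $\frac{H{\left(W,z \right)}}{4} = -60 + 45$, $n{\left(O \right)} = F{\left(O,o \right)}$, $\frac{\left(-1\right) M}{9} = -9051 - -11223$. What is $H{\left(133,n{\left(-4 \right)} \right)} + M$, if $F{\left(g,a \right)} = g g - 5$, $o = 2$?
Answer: $-19608$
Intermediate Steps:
$F{\left(g,a \right)} = -5 + g^{2}$ ($F{\left(g,a \right)} = g^{2} - 5 = -5 + g^{2}$)
$M = -19548$ ($M = - 9 \left(-9051 - -11223\right) = - 9 \left(-9051 + 11223\right) = \left(-9\right) 2172 = -19548$)
$n{\left(O \right)} = -5 + O^{2}$
$H{\left(W,z \right)} = -60$ ($H{\left(W,z \right)} = 4 \left(-60 + 45\right) = 4 \left(-15\right) = -60$)
$H{\left(133,n{\left(-4 \right)} \right)} + M = -60 - 19548 = -19608$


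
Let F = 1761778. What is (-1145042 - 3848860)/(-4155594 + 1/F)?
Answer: 8798146677756/7321234086131 ≈ 1.2017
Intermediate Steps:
(-1145042 - 3848860)/(-4155594 + 1/F) = (-1145042 - 3848860)/(-4155594 + 1/1761778) = -4993902/(-4155594 + 1/1761778) = -4993902/(-7321234086131/1761778) = -4993902*(-1761778/7321234086131) = 8798146677756/7321234086131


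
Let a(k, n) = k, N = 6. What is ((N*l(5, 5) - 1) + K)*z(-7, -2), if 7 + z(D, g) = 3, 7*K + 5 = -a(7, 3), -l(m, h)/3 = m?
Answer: 2596/7 ≈ 370.86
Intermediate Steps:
l(m, h) = -3*m
K = -12/7 (K = -5/7 + (-1*7)/7 = -5/7 + (⅐)*(-7) = -5/7 - 1 = -12/7 ≈ -1.7143)
z(D, g) = -4 (z(D, g) = -7 + 3 = -4)
((N*l(5, 5) - 1) + K)*z(-7, -2) = ((6*(-3*5) - 1) - 12/7)*(-4) = ((6*(-15) - 1) - 12/7)*(-4) = ((-90 - 1) - 12/7)*(-4) = (-91 - 12/7)*(-4) = -649/7*(-4) = 2596/7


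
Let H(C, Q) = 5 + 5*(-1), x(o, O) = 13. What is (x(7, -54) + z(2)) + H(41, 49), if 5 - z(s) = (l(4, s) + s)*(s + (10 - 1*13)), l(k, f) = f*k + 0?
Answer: 28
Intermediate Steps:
l(k, f) = f*k
H(C, Q) = 0 (H(C, Q) = 5 - 5 = 0)
z(s) = 5 - 5*s*(-3 + s) (z(s) = 5 - (s*4 + s)*(s + (10 - 1*13)) = 5 - (4*s + s)*(s + (10 - 13)) = 5 - 5*s*(s - 3) = 5 - 5*s*(-3 + s))
(x(7, -54) + z(2)) + H(41, 49) = (13 + (5 - 5*2² + 15*2)) + 0 = (13 + (5 - 5*4 + 30)) + 0 = (13 + (5 - 20 + 30)) + 0 = (13 + 15) + 0 = 28 + 0 = 28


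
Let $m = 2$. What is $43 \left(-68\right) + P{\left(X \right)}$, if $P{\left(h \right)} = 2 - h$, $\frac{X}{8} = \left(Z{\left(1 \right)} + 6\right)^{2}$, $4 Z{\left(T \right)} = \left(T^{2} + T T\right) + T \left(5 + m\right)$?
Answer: $- \frac{6933}{2} \approx -3466.5$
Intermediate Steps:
$Z{\left(T \right)} = \frac{T^{2}}{2} + \frac{7 T}{4}$ ($Z{\left(T \right)} = \frac{\left(T^{2} + T T\right) + T \left(5 + 2\right)}{4} = \frac{\left(T^{2} + T^{2}\right) + T 7}{4} = \frac{2 T^{2} + 7 T}{4} = \frac{T^{2}}{2} + \frac{7 T}{4}$)
$X = \frac{1089}{2}$ ($X = 8 \left(\frac{1}{4} \cdot 1 \left(7 + 2 \cdot 1\right) + 6\right)^{2} = 8 \left(\frac{1}{4} \cdot 1 \left(7 + 2\right) + 6\right)^{2} = 8 \left(\frac{1}{4} \cdot 1 \cdot 9 + 6\right)^{2} = 8 \left(\frac{9}{4} + 6\right)^{2} = 8 \left(\frac{33}{4}\right)^{2} = 8 \cdot \frac{1089}{16} = \frac{1089}{2} \approx 544.5$)
$43 \left(-68\right) + P{\left(X \right)} = 43 \left(-68\right) + \left(2 - \frac{1089}{2}\right) = -2924 + \left(2 - \frac{1089}{2}\right) = -2924 - \frac{1085}{2} = - \frac{6933}{2}$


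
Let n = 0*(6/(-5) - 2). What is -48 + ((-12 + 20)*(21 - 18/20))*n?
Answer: -48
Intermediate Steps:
n = 0 (n = 0*(6*(-⅕) - 2) = 0*(-6/5 - 2) = 0*(-16/5) = 0)
-48 + ((-12 + 20)*(21 - 18/20))*n = -48 + ((-12 + 20)*(21 - 18/20))*0 = -48 + (8*(21 - 18*1/20))*0 = -48 + (8*(21 - 9/10))*0 = -48 + (8*(201/10))*0 = -48 + (804/5)*0 = -48 + 0 = -48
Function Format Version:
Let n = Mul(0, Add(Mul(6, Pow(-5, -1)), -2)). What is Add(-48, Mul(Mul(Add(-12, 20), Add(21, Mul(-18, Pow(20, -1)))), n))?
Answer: -48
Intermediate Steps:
n = 0 (n = Mul(0, Add(Mul(6, Rational(-1, 5)), -2)) = Mul(0, Add(Rational(-6, 5), -2)) = Mul(0, Rational(-16, 5)) = 0)
Add(-48, Mul(Mul(Add(-12, 20), Add(21, Mul(-18, Pow(20, -1)))), n)) = Add(-48, Mul(Mul(Add(-12, 20), Add(21, Mul(-18, Pow(20, -1)))), 0)) = Add(-48, Mul(Mul(8, Add(21, Mul(-18, Rational(1, 20)))), 0)) = Add(-48, Mul(Mul(8, Add(21, Rational(-9, 10))), 0)) = Add(-48, Mul(Mul(8, Rational(201, 10)), 0)) = Add(-48, Mul(Rational(804, 5), 0)) = Add(-48, 0) = -48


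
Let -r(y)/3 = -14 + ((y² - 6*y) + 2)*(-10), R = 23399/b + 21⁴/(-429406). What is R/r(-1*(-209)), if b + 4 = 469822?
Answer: -10165375433/32100082893336312 ≈ -3.1668e-7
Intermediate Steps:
b = 469818 (b = -4 + 469822 = 469818)
R = -20330750866/50435667027 (R = 23399/469818 + 21⁴/(-429406) = 23399*(1/469818) + 194481*(-1/429406) = 23399/469818 - 194481/429406 = -20330750866/50435667027 ≈ -0.40310)
r(y) = 102 - 180*y + 30*y² (r(y) = -3*(-14 + ((y² - 6*y) + 2)*(-10)) = -3*(-14 + (2 + y² - 6*y)*(-10)) = -3*(-14 + (-20 - 10*y² + 60*y)) = -3*(-34 - 10*y² + 60*y) = 102 - 180*y + 30*y²)
R/r(-1*(-209)) = -20330750866/(50435667027*(102 - (-180)*(-209) + 30*(-1*(-209))²)) = -20330750866/(50435667027*(102 - 180*209 + 30*209²)) = -20330750866/(50435667027*(102 - 37620 + 30*43681)) = -20330750866/(50435667027*(102 - 37620 + 1310430)) = -20330750866/50435667027/1272912 = -20330750866/50435667027*1/1272912 = -10165375433/32100082893336312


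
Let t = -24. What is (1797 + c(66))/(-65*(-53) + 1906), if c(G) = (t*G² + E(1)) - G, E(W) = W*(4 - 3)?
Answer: -102812/5351 ≈ -19.214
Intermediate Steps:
E(W) = W (E(W) = W*1 = W)
c(G) = 1 - G - 24*G² (c(G) = (-24*G² + 1) - G = (1 - 24*G²) - G = 1 - G - 24*G²)
(1797 + c(66))/(-65*(-53) + 1906) = (1797 + (1 - 1*66 - 24*66²))/(-65*(-53) + 1906) = (1797 + (1 - 66 - 24*4356))/(3445 + 1906) = (1797 + (1 - 66 - 104544))/5351 = (1797 - 104609)*(1/5351) = -102812*1/5351 = -102812/5351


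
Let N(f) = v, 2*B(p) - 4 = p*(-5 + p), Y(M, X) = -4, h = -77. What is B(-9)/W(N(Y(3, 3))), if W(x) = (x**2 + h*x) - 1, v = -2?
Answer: 65/157 ≈ 0.41401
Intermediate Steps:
B(p) = 2 + p*(-5 + p)/2 (B(p) = 2 + (p*(-5 + p))/2 = 2 + p*(-5 + p)/2)
N(f) = -2
W(x) = -1 + x**2 - 77*x (W(x) = (x**2 - 77*x) - 1 = -1 + x**2 - 77*x)
B(-9)/W(N(Y(3, 3))) = (2 + (1/2)*(-9)**2 - 5/2*(-9))/(-1 + (-2)**2 - 77*(-2)) = (2 + (1/2)*81 + 45/2)/(-1 + 4 + 154) = (2 + 81/2 + 45/2)/157 = 65*(1/157) = 65/157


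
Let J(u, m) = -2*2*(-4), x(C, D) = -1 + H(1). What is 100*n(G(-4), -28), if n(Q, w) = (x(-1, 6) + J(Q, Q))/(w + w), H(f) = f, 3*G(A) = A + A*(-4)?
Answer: -200/7 ≈ -28.571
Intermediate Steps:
G(A) = -A (G(A) = (A + A*(-4))/3 = (A - 4*A)/3 = (-3*A)/3 = -A)
x(C, D) = 0 (x(C, D) = -1 + 1 = 0)
J(u, m) = 16 (J(u, m) = -4*(-4) = 16)
n(Q, w) = 8/w (n(Q, w) = (0 + 16)/(w + w) = 16/((2*w)) = 16*(1/(2*w)) = 8/w)
100*n(G(-4), -28) = 100*(8/(-28)) = 100*(8*(-1/28)) = 100*(-2/7) = -200/7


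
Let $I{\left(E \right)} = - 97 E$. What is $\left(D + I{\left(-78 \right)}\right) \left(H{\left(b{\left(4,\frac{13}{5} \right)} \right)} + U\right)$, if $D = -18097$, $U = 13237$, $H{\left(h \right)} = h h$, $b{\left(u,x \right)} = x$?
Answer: $- \frac{3486750914}{25} \approx -1.3947 \cdot 10^{8}$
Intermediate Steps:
$H{\left(h \right)} = h^{2}$
$\left(D + I{\left(-78 \right)}\right) \left(H{\left(b{\left(4,\frac{13}{5} \right)} \right)} + U\right) = \left(-18097 - -7566\right) \left(\left(\frac{13}{5}\right)^{2} + 13237\right) = \left(-18097 + 7566\right) \left(\left(13 \cdot \frac{1}{5}\right)^{2} + 13237\right) = - 10531 \left(\left(\frac{13}{5}\right)^{2} + 13237\right) = - 10531 \left(\frac{169}{25} + 13237\right) = \left(-10531\right) \frac{331094}{25} = - \frac{3486750914}{25}$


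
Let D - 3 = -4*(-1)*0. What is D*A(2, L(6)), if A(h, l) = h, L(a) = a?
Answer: 6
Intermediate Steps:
D = 3 (D = 3 - 4*(-1)*0 = 3 + 4*0 = 3 + 0 = 3)
D*A(2, L(6)) = 3*2 = 6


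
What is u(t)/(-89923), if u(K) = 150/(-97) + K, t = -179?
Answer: 17513/8722531 ≈ 0.0020078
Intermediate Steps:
u(K) = -150/97 + K (u(K) = 150*(-1/97) + K = -150/97 + K)
u(t)/(-89923) = (-150/97 - 179)/(-89923) = -17513/97*(-1/89923) = 17513/8722531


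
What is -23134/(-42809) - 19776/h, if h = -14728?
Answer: 148413542/78811369 ≈ 1.8831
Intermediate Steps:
-23134/(-42809) - 19776/h = -23134/(-42809) - 19776/(-14728) = -23134*(-1/42809) - 19776*(-1/14728) = 23134/42809 + 2472/1841 = 148413542/78811369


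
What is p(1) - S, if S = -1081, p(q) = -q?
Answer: 1080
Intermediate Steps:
p(1) - S = -1*1 - 1*(-1081) = -1 + 1081 = 1080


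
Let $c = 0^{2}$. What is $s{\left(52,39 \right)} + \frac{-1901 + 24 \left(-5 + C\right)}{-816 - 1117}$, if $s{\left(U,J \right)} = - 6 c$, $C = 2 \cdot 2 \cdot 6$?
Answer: $\frac{1445}{1933} \approx 0.74754$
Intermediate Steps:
$c = 0$
$C = 24$ ($C = 4 \cdot 6 = 24$)
$s{\left(U,J \right)} = 0$ ($s{\left(U,J \right)} = \left(-6\right) 0 = 0$)
$s{\left(52,39 \right)} + \frac{-1901 + 24 \left(-5 + C\right)}{-816 - 1117} = 0 + \frac{-1901 + 24 \left(-5 + 24\right)}{-816 - 1117} = 0 + \frac{-1901 + 24 \cdot 19}{-1933} = 0 + \left(-1901 + 456\right) \left(- \frac{1}{1933}\right) = 0 - - \frac{1445}{1933} = 0 + \frac{1445}{1933} = \frac{1445}{1933}$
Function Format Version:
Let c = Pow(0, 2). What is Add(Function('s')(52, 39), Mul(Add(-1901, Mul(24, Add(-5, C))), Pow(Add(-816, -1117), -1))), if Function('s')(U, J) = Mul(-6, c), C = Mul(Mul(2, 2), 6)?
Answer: Rational(1445, 1933) ≈ 0.74754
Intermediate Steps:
c = 0
C = 24 (C = Mul(4, 6) = 24)
Function('s')(U, J) = 0 (Function('s')(U, J) = Mul(-6, 0) = 0)
Add(Function('s')(52, 39), Mul(Add(-1901, Mul(24, Add(-5, C))), Pow(Add(-816, -1117), -1))) = Add(0, Mul(Add(-1901, Mul(24, Add(-5, 24))), Pow(Add(-816, -1117), -1))) = Add(0, Mul(Add(-1901, Mul(24, 19)), Pow(-1933, -1))) = Add(0, Mul(Add(-1901, 456), Rational(-1, 1933))) = Add(0, Mul(-1445, Rational(-1, 1933))) = Add(0, Rational(1445, 1933)) = Rational(1445, 1933)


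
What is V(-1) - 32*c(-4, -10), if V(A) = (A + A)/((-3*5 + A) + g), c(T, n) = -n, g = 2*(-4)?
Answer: -3839/12 ≈ -319.92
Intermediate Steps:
g = -8
V(A) = 2*A/(-23 + A) (V(A) = (A + A)/((-3*5 + A) - 8) = (2*A)/((-15 + A) - 8) = (2*A)/(-23 + A) = 2*A/(-23 + A))
V(-1) - 32*c(-4, -10) = 2*(-1)/(-23 - 1) - (-32)*(-10) = 2*(-1)/(-24) - 32*10 = 2*(-1)*(-1/24) - 320 = 1/12 - 320 = -3839/12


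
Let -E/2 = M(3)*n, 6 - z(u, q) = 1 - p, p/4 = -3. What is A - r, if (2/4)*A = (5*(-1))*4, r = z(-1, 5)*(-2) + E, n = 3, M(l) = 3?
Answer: -36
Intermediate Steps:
p = -12 (p = 4*(-3) = -12)
z(u, q) = -7 (z(u, q) = 6 - (1 - 1*(-12)) = 6 - (1 + 12) = 6 - 1*13 = 6 - 13 = -7)
E = -18 (E = -6*3 = -2*9 = -18)
r = -4 (r = -7*(-2) - 18 = 14 - 18 = -4)
A = -40 (A = 2*((5*(-1))*4) = 2*(-5*4) = 2*(-20) = -40)
A - r = -40 - 1*(-4) = -40 + 4 = -36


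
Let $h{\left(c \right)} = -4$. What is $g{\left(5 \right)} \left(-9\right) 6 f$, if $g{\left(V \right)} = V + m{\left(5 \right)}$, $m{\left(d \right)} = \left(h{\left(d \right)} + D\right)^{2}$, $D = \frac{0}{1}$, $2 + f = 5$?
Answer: $-3402$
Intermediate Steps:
$f = 3$ ($f = -2 + 5 = 3$)
$D = 0$ ($D = 0 \cdot 1 = 0$)
$m{\left(d \right)} = 16$ ($m{\left(d \right)} = \left(-4 + 0\right)^{2} = \left(-4\right)^{2} = 16$)
$g{\left(V \right)} = 16 + V$ ($g{\left(V \right)} = V + 16 = 16 + V$)
$g{\left(5 \right)} \left(-9\right) 6 f = \left(16 + 5\right) \left(-9\right) 6 \cdot 3 = 21 \left(\left(-54\right) 3\right) = 21 \left(-162\right) = -3402$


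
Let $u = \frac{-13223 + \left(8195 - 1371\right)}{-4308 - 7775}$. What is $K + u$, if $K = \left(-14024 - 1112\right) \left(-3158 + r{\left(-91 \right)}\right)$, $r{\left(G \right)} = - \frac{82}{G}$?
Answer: $\frac{52543074171557}{1099553} \approx 4.7786 \cdot 10^{7}$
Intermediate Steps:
$u = \frac{6399}{12083}$ ($u = \frac{-13223 + 6824}{-12083} = \left(-6399\right) \left(- \frac{1}{12083}\right) = \frac{6399}{12083} \approx 0.52959$)
$K = \frac{4348512256}{91}$ ($K = \left(-14024 - 1112\right) \left(-3158 - \frac{82}{-91}\right) = - 15136 \left(-3158 - - \frac{82}{91}\right) = - 15136 \left(-3158 + \frac{82}{91}\right) = \left(-15136\right) \left(- \frac{287296}{91}\right) = \frac{4348512256}{91} \approx 4.7786 \cdot 10^{7}$)
$K + u = \frac{4348512256}{91} + \frac{6399}{12083} = \frac{52543074171557}{1099553}$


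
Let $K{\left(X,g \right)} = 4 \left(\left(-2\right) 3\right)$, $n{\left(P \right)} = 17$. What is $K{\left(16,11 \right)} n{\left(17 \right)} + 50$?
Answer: $-358$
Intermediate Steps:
$K{\left(X,g \right)} = -24$ ($K{\left(X,g \right)} = 4 \left(-6\right) = -24$)
$K{\left(16,11 \right)} n{\left(17 \right)} + 50 = \left(-24\right) 17 + 50 = -408 + 50 = -358$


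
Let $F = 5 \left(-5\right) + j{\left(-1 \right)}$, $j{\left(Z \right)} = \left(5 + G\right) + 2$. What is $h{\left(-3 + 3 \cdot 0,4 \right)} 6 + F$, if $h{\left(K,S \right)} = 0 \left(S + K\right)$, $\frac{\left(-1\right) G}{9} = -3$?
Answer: $9$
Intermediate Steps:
$G = 27$ ($G = \left(-9\right) \left(-3\right) = 27$)
$h{\left(K,S \right)} = 0$ ($h{\left(K,S \right)} = 0 \left(K + S\right) = 0$)
$j{\left(Z \right)} = 34$ ($j{\left(Z \right)} = \left(5 + 27\right) + 2 = 32 + 2 = 34$)
$F = 9$ ($F = 5 \left(-5\right) + 34 = -25 + 34 = 9$)
$h{\left(-3 + 3 \cdot 0,4 \right)} 6 + F = 0 \cdot 6 + 9 = 0 + 9 = 9$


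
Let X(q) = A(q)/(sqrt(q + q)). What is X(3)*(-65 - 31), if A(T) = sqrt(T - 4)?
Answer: -16*I*sqrt(6) ≈ -39.192*I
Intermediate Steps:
A(T) = sqrt(-4 + T)
X(q) = sqrt(2)*sqrt(-4 + q)/(2*sqrt(q)) (X(q) = sqrt(-4 + q)/(sqrt(q + q)) = sqrt(-4 + q)/(sqrt(2*q)) = sqrt(-4 + q)/((sqrt(2)*sqrt(q))) = sqrt(-4 + q)*(sqrt(2)/(2*sqrt(q))) = sqrt(2)*sqrt(-4 + q)/(2*sqrt(q)))
X(3)*(-65 - 31) = (sqrt(-8 + 2*3)/(2*sqrt(3)))*(-65 - 31) = ((sqrt(3)/3)*sqrt(-8 + 6)/2)*(-96) = ((sqrt(3)/3)*sqrt(-2)/2)*(-96) = ((sqrt(3)/3)*(I*sqrt(2))/2)*(-96) = (I*sqrt(6)/6)*(-96) = -16*I*sqrt(6)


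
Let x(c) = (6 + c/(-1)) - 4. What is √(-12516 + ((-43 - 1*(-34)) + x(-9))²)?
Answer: 4*I*√782 ≈ 111.86*I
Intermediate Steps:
x(c) = 2 - c (x(c) = (6 + c*(-1)) - 4 = (6 - c) - 4 = 2 - c)
√(-12516 + ((-43 - 1*(-34)) + x(-9))²) = √(-12516 + ((-43 - 1*(-34)) + (2 - 1*(-9)))²) = √(-12516 + ((-43 + 34) + (2 + 9))²) = √(-12516 + (-9 + 11)²) = √(-12516 + 2²) = √(-12516 + 4) = √(-12512) = 4*I*√782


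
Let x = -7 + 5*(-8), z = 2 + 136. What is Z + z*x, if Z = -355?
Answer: -6841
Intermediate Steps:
z = 138
x = -47 (x = -7 - 40 = -47)
Z + z*x = -355 + 138*(-47) = -355 - 6486 = -6841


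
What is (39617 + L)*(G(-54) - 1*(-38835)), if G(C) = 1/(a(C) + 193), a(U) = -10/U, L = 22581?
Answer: 6299518772313/2608 ≈ 2.4155e+9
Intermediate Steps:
G(C) = 1/(193 - 10/C) (G(C) = 1/(-10/C + 193) = 1/(193 - 10/C))
(39617 + L)*(G(-54) - 1*(-38835)) = (39617 + 22581)*(-54/(-10 + 193*(-54)) - 1*(-38835)) = 62198*(-54/(-10 - 10422) + 38835) = 62198*(-54/(-10432) + 38835) = 62198*(-54*(-1/10432) + 38835) = 62198*(27/5216 + 38835) = 62198*(202563387/5216) = 6299518772313/2608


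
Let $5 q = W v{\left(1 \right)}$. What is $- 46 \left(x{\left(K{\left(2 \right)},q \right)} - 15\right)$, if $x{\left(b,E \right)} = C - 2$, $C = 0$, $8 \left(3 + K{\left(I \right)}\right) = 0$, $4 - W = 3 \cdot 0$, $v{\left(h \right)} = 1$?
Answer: $782$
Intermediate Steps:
$W = 4$ ($W = 4 - 3 \cdot 0 = 4 - 0 = 4 + 0 = 4$)
$K{\left(I \right)} = -3$ ($K{\left(I \right)} = -3 + \frac{1}{8} \cdot 0 = -3 + 0 = -3$)
$q = \frac{4}{5}$ ($q = \frac{4 \cdot 1}{5} = \frac{1}{5} \cdot 4 = \frac{4}{5} \approx 0.8$)
$x{\left(b,E \right)} = -2$ ($x{\left(b,E \right)} = 0 - 2 = -2$)
$- 46 \left(x{\left(K{\left(2 \right)},q \right)} - 15\right) = - 46 \left(-2 - 15\right) = \left(-46\right) \left(-17\right) = 782$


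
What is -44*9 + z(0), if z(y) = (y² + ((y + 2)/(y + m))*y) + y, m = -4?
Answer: -396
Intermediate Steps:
z(y) = y + y² + y*(2 + y)/(-4 + y) (z(y) = (y² + ((y + 2)/(y - 4))*y) + y = (y² + ((2 + y)/(-4 + y))*y) + y = (y² + y*(2 + y)/(-4 + y)) + y = y + y² + y*(2 + y)/(-4 + y))
-44*9 + z(0) = -44*9 + 0*(-2 + 0² - 2*0)/(-4 + 0) = -396 + 0*(-2 + 0 + 0)/(-4) = -396 + 0*(-¼)*(-2) = -396 + 0 = -396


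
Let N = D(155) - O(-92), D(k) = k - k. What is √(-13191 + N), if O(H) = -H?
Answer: I*√13283 ≈ 115.25*I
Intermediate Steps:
D(k) = 0
N = -92 (N = 0 - (-1)*(-92) = 0 - 1*92 = 0 - 92 = -92)
√(-13191 + N) = √(-13191 - 92) = √(-13283) = I*√13283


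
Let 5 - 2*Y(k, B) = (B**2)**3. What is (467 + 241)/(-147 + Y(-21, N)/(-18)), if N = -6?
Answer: 432/701 ≈ 0.61626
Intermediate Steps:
Y(k, B) = 5/2 - B**6/2
(467 + 241)/(-147 + Y(-21, N)/(-18)) = (467 + 241)/(-147 + (5/2 - 1/2*(-6)**6)/(-18)) = 708/(-147 + (5/2 - 1/2*46656)*(-1/18)) = 708/(-147 + (5/2 - 23328)*(-1/18)) = 708/(-147 - 46651/2*(-1/18)) = 708/(-147 + 46651/36) = 708/(41359/36) = 708*(36/41359) = 432/701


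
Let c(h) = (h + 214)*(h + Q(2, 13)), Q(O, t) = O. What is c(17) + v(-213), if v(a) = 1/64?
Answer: 280897/64 ≈ 4389.0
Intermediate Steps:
v(a) = 1/64
c(h) = (2 + h)*(214 + h) (c(h) = (h + 214)*(h + 2) = (214 + h)*(2 + h) = (2 + h)*(214 + h))
c(17) + v(-213) = (428 + 17**2 + 216*17) + 1/64 = (428 + 289 + 3672) + 1/64 = 4389 + 1/64 = 280897/64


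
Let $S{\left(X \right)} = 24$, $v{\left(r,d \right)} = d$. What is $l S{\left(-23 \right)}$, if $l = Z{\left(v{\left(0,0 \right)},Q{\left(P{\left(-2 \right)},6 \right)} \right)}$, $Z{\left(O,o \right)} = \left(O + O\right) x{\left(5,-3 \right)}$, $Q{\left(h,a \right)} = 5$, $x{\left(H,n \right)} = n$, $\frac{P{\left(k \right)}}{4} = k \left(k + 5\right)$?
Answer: $0$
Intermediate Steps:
$P{\left(k \right)} = 4 k \left(5 + k\right)$ ($P{\left(k \right)} = 4 k \left(k + 5\right) = 4 k \left(5 + k\right)$)
$Z{\left(O,o \right)} = - 6 O$ ($Z{\left(O,o \right)} = \left(O + O\right) \left(-3\right) = 2 O \left(-3\right) = - 6 O$)
$l = 0$ ($l = \left(-6\right) 0 = 0$)
$l S{\left(-23 \right)} = 0 \cdot 24 = 0$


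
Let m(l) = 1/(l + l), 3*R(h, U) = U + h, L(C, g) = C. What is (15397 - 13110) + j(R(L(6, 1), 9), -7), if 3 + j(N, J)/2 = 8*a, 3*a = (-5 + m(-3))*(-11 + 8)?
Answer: 7091/3 ≈ 2363.7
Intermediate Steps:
R(h, U) = U/3 + h/3 (R(h, U) = (U + h)/3 = U/3 + h/3)
m(l) = 1/(2*l)
a = 31/6 (a = ((-5 + (½)/(-3))*(-11 + 8))/3 = ((-5 + (½)*(-⅓))*(-3))/3 = ((-5 - ⅙)*(-3))/3 = (-31/6*(-3))/3 = (⅓)*(31/2) = 31/6 ≈ 5.1667)
j(N, J) = 230/3 (j(N, J) = -6 + 2*(8*(31/6)) = -6 + 2*(124/3) = -6 + 248/3 = 230/3)
(15397 - 13110) + j(R(L(6, 1), 9), -7) = (15397 - 13110) + 230/3 = 2287 + 230/3 = 7091/3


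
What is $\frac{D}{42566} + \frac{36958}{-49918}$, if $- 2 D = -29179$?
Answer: $- \frac{844875567}{2124809588} \approx -0.39762$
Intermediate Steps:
$D = \frac{29179}{2}$ ($D = \left(- \frac{1}{2}\right) \left(-29179\right) = \frac{29179}{2} \approx 14590.0$)
$\frac{D}{42566} + \frac{36958}{-49918} = \frac{29179}{2 \cdot 42566} + \frac{36958}{-49918} = \frac{29179}{2} \cdot \frac{1}{42566} + 36958 \left(- \frac{1}{49918}\right) = \frac{29179}{85132} - \frac{18479}{24959} = - \frac{844875567}{2124809588}$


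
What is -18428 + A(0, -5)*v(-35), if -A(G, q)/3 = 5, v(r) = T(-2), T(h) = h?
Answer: -18398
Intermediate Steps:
v(r) = -2
A(G, q) = -15 (A(G, q) = -3*5 = -15)
-18428 + A(0, -5)*v(-35) = -18428 - 15*(-2) = -18428 + 30 = -18398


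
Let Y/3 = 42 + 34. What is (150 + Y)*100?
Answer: 37800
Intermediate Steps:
Y = 228 (Y = 3*(42 + 34) = 3*76 = 228)
(150 + Y)*100 = (150 + 228)*100 = 378*100 = 37800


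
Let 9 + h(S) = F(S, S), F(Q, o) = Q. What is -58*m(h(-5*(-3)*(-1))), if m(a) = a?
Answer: 1392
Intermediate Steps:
h(S) = -9 + S
-58*m(h(-5*(-3)*(-1))) = -58*(-9 - 5*(-3)*(-1)) = -58*(-9 + 15*(-1)) = -58*(-9 - 15) = -58*(-24) = 1392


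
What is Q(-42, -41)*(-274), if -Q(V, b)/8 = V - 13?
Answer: -120560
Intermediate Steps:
Q(V, b) = 104 - 8*V (Q(V, b) = -8*(V - 13) = -8*(-13 + V) = 104 - 8*V)
Q(-42, -41)*(-274) = (104 - 8*(-42))*(-274) = (104 + 336)*(-274) = 440*(-274) = -120560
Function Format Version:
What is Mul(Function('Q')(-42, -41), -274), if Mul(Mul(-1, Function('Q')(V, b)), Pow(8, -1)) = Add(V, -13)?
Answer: -120560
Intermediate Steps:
Function('Q')(V, b) = Add(104, Mul(-8, V)) (Function('Q')(V, b) = Mul(-8, Add(V, -13)) = Mul(-8, Add(-13, V)) = Add(104, Mul(-8, V)))
Mul(Function('Q')(-42, -41), -274) = Mul(Add(104, Mul(-8, -42)), -274) = Mul(Add(104, 336), -274) = Mul(440, -274) = -120560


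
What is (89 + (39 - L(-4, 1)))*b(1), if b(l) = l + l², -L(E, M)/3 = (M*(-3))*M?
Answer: 238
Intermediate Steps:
L(E, M) = 9*M² (L(E, M) = -3*M*(-3)*M = -3*(-3*M)*M = -(-9)*M² = 9*M²)
(89 + (39 - L(-4, 1)))*b(1) = (89 + (39 - 9*1²))*(1*(1 + 1)) = (89 + (39 - 9))*(1*2) = (89 + (39 - 1*9))*2 = (89 + (39 - 9))*2 = (89 + 30)*2 = 119*2 = 238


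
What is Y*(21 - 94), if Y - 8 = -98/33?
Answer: -12118/33 ≈ -367.21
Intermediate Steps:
Y = 166/33 (Y = 8 - 98/33 = 166/33 ≈ 5.0303)
Y*(21 - 94) = 166*(21 - 94)/33 = (166/33)*(-73) = -12118/33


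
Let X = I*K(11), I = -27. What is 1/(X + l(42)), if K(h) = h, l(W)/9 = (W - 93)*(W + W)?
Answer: -1/38853 ≈ -2.5738e-5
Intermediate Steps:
l(W) = 18*W*(-93 + W) (l(W) = 9*((W - 93)*(W + W)) = 9*((-93 + W)*(2*W)) = 9*(2*W*(-93 + W)) = 18*W*(-93 + W))
X = -297 (X = -27*11 = -297)
1/(X + l(42)) = 1/(-297 + 18*42*(-93 + 42)) = 1/(-297 + 18*42*(-51)) = 1/(-297 - 38556) = 1/(-38853) = -1/38853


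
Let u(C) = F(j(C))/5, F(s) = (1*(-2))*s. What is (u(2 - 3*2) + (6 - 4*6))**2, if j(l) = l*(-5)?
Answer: 676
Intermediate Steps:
j(l) = -5*l
F(s) = -2*s
u(C) = 2*C (u(C) = -(-10)*C/5 = (10*C)*(1/5) = 2*C)
(u(2 - 3*2) + (6 - 4*6))**2 = (2*(2 - 3*2) + (6 - 4*6))**2 = (2*(2 - 6) + (6 - 24))**2 = (2*(-4) - 18)**2 = (-8 - 18)**2 = (-26)**2 = 676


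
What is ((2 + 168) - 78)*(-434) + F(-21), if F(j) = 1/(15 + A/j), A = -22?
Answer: -13455715/337 ≈ -39928.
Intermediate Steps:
F(j) = 1/(15 - 22/j)
((2 + 168) - 78)*(-434) + F(-21) = ((2 + 168) - 78)*(-434) - 21/(-22 + 15*(-21)) = (170 - 78)*(-434) - 21/(-22 - 315) = 92*(-434) - 21/(-337) = -39928 - 21*(-1/337) = -39928 + 21/337 = -13455715/337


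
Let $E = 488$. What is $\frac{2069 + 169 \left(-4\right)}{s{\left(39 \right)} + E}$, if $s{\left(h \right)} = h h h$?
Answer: $\frac{1393}{59807} \approx 0.023292$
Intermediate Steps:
$s{\left(h \right)} = h^{3}$ ($s{\left(h \right)} = h^{2} h = h^{3}$)
$\frac{2069 + 169 \left(-4\right)}{s{\left(39 \right)} + E} = \frac{2069 + 169 \left(-4\right)}{39^{3} + 488} = \frac{2069 - 676}{59319 + 488} = \frac{1393}{59807}$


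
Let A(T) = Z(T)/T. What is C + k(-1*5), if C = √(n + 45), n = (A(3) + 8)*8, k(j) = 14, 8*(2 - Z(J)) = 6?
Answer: 14 + √1011/3 ≈ 24.599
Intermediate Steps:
Z(J) = 5/4 (Z(J) = 2 - ⅛*6 = 2 - ¾ = 5/4)
A(T) = 5/(4*T)
n = 202/3 (n = ((5/4)/3 + 8)*8 = ((5/4)*(⅓) + 8)*8 = (5/12 + 8)*8 = (101/12)*8 = 202/3 ≈ 67.333)
C = √1011/3 (C = √(202/3 + 45) = √(337/3) = √1011/3 ≈ 10.599)
C + k(-1*5) = √1011/3 + 14 = 14 + √1011/3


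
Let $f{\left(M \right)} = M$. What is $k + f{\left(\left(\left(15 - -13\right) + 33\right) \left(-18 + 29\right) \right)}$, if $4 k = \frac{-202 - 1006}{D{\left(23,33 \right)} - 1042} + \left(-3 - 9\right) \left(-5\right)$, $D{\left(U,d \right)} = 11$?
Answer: $\frac{707568}{1031} \approx 686.29$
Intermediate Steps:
$k = \frac{15767}{1031}$ ($k = \frac{\frac{-202 - 1006}{11 - 1042} + \left(-3 - 9\right) \left(-5\right)}{4} = \frac{- \frac{1208}{-1031} - -60}{4} = \frac{\left(-1208\right) \left(- \frac{1}{1031}\right) + 60}{4} = \frac{\frac{1208}{1031} + 60}{4} = \frac{1}{4} \cdot \frac{63068}{1031} = \frac{15767}{1031} \approx 15.293$)
$k + f{\left(\left(\left(15 - -13\right) + 33\right) \left(-18 + 29\right) \right)} = \frac{15767}{1031} + \left(\left(15 - -13\right) + 33\right) \left(-18 + 29\right) = \frac{15767}{1031} + \left(\left(15 + 13\right) + 33\right) 11 = \frac{15767}{1031} + \left(28 + 33\right) 11 = \frac{15767}{1031} + 61 \cdot 11 = \frac{15767}{1031} + 671 = \frac{707568}{1031}$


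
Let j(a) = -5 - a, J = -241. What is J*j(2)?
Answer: 1687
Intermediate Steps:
J*j(2) = -241*(-5 - 1*2) = -241*(-5 - 2) = -241*(-7) = 1687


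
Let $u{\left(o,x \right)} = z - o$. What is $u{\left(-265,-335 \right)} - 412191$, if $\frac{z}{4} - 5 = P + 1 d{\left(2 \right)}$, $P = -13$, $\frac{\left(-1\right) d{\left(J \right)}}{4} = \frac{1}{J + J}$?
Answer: $-411962$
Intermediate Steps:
$d{\left(J \right)} = - \frac{2}{J}$ ($d{\left(J \right)} = - \frac{4}{J + J} = - \frac{4}{2 J} = - 4 \frac{1}{2 J} = - \frac{2}{J}$)
$z = -36$ ($z = 20 + 4 \left(-13 + 1 \left(- \frac{2}{2}\right)\right) = 20 + 4 \left(-13 + 1 \left(\left(-2\right) \frac{1}{2}\right)\right) = 20 + 4 \left(-13 + 1 \left(-1\right)\right) = 20 + 4 \left(-13 - 1\right) = 20 + 4 \left(-14\right) = 20 - 56 = -36$)
$u{\left(o,x \right)} = -36 - o$
$u{\left(-265,-335 \right)} - 412191 = \left(-36 - -265\right) - 412191 = \left(-36 + 265\right) - 412191 = 229 - 412191 = -411962$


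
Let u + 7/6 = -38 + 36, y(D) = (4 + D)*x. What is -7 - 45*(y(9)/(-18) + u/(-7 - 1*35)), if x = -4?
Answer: -3931/28 ≈ -140.39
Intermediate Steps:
y(D) = -16 - 4*D (y(D) = (4 + D)*(-4) = -16 - 4*D)
u = -19/6 (u = -7/6 + (-38 + 36) = -7/6 - 2 = -19/6 ≈ -3.1667)
-7 - 45*(y(9)/(-18) + u/(-7 - 1*35)) = -7 - 45*((-16 - 4*9)/(-18) - 19/(6*(-7 - 1*35))) = -7 - 45*((-16 - 36)*(-1/18) - 19/(6*(-7 - 35))) = -7 - 45*(-52*(-1/18) - 19/6/(-42)) = -7 - 45*(26/9 - 19/6*(-1/42)) = -7 - 45*(26/9 + 19/252) = -7 - 45*83/28 = -7 - 3735/28 = -3931/28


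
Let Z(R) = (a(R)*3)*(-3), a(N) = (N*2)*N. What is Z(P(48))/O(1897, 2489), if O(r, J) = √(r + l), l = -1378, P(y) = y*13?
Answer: -2336256*√519/173 ≈ -3.0765e+5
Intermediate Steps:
P(y) = 13*y
a(N) = 2*N² (a(N) = (2*N)*N = 2*N²)
O(r, J) = √(-1378 + r) (O(r, J) = √(r - 1378) = √(-1378 + r))
Z(R) = -18*R² (Z(R) = ((2*R²)*3)*(-3) = (6*R²)*(-3) = -18*R²)
Z(P(48))/O(1897, 2489) = (-18*(13*48)²)/(√(-1378 + 1897)) = (-18*624²)/(√519) = (-18*389376)*(√519/519) = -2336256*√519/173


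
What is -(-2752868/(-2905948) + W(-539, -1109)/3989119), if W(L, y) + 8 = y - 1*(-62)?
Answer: -2744613067038/2898043094953 ≈ -0.94706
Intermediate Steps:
W(L, y) = 54 + y (W(L, y) = -8 + (y - 1*(-62)) = -8 + (y + 62) = -8 + (62 + y) = 54 + y)
-(-2752868/(-2905948) + W(-539, -1109)/3989119) = -(-2752868/(-2905948) + (54 - 1109)/3989119) = -(-2752868*(-1/2905948) - 1055*1/3989119) = -(688217/726487 - 1055/3989119) = -1*2744613067038/2898043094953 = -2744613067038/2898043094953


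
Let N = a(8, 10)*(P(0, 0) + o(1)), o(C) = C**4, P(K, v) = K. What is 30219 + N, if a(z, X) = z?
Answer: 30227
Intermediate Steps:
N = 8 (N = 8*(0 + 1**4) = 8*(0 + 1) = 8*1 = 8)
30219 + N = 30219 + 8 = 30227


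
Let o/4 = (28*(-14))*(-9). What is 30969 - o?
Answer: 16857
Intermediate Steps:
o = 14112 (o = 4*((28*(-14))*(-9)) = 4*(-392*(-9)) = 4*3528 = 14112)
30969 - o = 30969 - 1*14112 = 30969 - 14112 = 16857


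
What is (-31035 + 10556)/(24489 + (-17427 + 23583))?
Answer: -20479/30645 ≈ -0.66827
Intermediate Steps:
(-31035 + 10556)/(24489 + (-17427 + 23583)) = -20479/(24489 + 6156) = -20479/30645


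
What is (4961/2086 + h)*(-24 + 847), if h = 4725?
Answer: 8115858953/2086 ≈ 3.8906e+6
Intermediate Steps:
(4961/2086 + h)*(-24 + 847) = (4961/2086 + 4725)*(-24 + 847) = (4961*(1/2086) + 4725)*823 = (4961/2086 + 4725)*823 = (9861311/2086)*823 = 8115858953/2086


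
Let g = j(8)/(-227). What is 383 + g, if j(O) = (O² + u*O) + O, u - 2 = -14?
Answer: 86965/227 ≈ 383.11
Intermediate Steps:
u = -12 (u = 2 - 14 = -12)
j(O) = O² - 11*O (j(O) = (O² - 12*O) + O = O² - 11*O)
g = 24/227 (g = (8*(-11 + 8))/(-227) = (8*(-3))*(-1/227) = -24*(-1/227) = 24/227 ≈ 0.10573)
383 + g = 383 + 24/227 = 86965/227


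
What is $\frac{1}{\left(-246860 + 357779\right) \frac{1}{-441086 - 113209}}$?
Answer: $- \frac{184765}{36973} \approx -4.9973$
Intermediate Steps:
$\frac{1}{\left(-246860 + 357779\right) \frac{1}{-441086 - 113209}} = \frac{1}{110919 \frac{1}{-554295}} = \frac{1}{110919 \left(- \frac{1}{554295}\right)} = \frac{1}{- \frac{36973}{184765}} = - \frac{184765}{36973}$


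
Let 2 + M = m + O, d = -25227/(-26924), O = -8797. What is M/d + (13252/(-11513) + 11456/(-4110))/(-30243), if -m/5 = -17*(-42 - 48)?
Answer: -35209655039281868008/2005618366803735 ≈ -17556.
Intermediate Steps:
d = 25227/26924 (d = -25227*(-1/26924) = 25227/26924 ≈ 0.93697)
m = -7650 (m = -(-85)*(-42 - 48) = -(-85)*(-90) = -5*1530 = -7650)
M = -16449 (M = -2 + (-7650 - 8797) = -2 - 16447 = -16449)
M/d + (13252/(-11513) + 11456/(-4110))/(-30243) = -16449/25227/26924 + (13252/(-11513) + 11456/(-4110))/(-30243) = -16449*26924/25227 + (13252*(-1/11513) + 11456*(-1/4110))*(-1/30243) = -147624292/8409 + (-13252/11513 - 5728/2055)*(-1/30243) = -147624292/8409 - 93179324/23659215*(-1/30243) = -147624292/8409 + 93179324/715525639245 = -35209655039281868008/2005618366803735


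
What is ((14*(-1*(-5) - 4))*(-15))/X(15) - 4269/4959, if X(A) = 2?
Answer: -174988/1653 ≈ -105.86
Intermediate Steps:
((14*(-1*(-5) - 4))*(-15))/X(15) - 4269/4959 = ((14*(-1*(-5) - 4))*(-15))/2 - 4269/4959 = ((14*(5 - 4))*(-15))*(½) - 4269*1/4959 = ((14*1)*(-15))*(½) - 1423/1653 = (14*(-15))*(½) - 1423/1653 = -210*½ - 1423/1653 = -105 - 1423/1653 = -174988/1653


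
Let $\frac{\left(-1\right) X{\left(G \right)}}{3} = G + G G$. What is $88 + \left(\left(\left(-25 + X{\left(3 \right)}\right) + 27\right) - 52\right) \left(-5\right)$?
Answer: $518$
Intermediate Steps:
$X{\left(G \right)} = - 3 G - 3 G^{2}$ ($X{\left(G \right)} = - 3 \left(G + G G\right) = - 3 \left(G + G^{2}\right) = - 3 G - 3 G^{2}$)
$88 + \left(\left(\left(-25 + X{\left(3 \right)}\right) + 27\right) - 52\right) \left(-5\right) = 88 + \left(\left(\left(-25 - 9 \left(1 + 3\right)\right) + 27\right) - 52\right) \left(-5\right) = 88 + \left(\left(\left(-25 - 9 \cdot 4\right) + 27\right) - 52\right) \left(-5\right) = 88 + \left(\left(\left(-25 - 36\right) + 27\right) - 52\right) \left(-5\right) = 88 + \left(\left(-61 + 27\right) - 52\right) \left(-5\right) = 88 + \left(-34 - 52\right) \left(-5\right) = 88 - -430 = 88 + 430 = 518$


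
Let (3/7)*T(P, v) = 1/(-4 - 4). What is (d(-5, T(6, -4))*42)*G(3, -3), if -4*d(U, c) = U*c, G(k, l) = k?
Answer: -735/16 ≈ -45.938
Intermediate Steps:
T(P, v) = -7/24 (T(P, v) = 7/(3*(-4 - 4)) = (7/3)/(-8) = (7/3)*(-⅛) = -7/24)
d(U, c) = -U*c/4
(d(-5, T(6, -4))*42)*G(3, -3) = (-¼*(-5)*(-7/24)*42)*3 = -35/96*42*3 = -245/16*3 = -735/16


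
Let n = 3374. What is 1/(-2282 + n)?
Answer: 1/1092 ≈ 0.00091575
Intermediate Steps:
1/(-2282 + n) = 1/(-2282 + 3374) = 1/1092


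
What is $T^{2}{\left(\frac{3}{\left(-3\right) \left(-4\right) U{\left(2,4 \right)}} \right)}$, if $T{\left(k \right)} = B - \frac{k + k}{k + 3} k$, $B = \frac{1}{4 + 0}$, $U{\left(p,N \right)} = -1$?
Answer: $\frac{81}{1936} \approx 0.041839$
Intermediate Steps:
$B = \frac{1}{4} \approx 0.25$
$T{\left(k \right)} = \frac{1}{4} - \frac{2 k^{2}}{3 + k}$ ($T{\left(k \right)} = \frac{1}{4} - \frac{k + k}{k + 3} k = \frac{1}{4} - \frac{2 k}{3 + k} k = \frac{1}{4} - \frac{2 k^{2}}{3 + k}$)
$T^{2}{\left(\frac{3}{\left(-3\right) \left(-4\right) U{\left(2,4 \right)}} \right)} = \left(\frac{3 + \frac{3}{\left(-3\right) \left(-4\right) \left(-1\right)} - 8 \left(\frac{3}{\left(-3\right) \left(-4\right) \left(-1\right)}\right)^{2}}{4 \left(3 + \frac{3}{\left(-3\right) \left(-4\right) \left(-1\right)}\right)}\right)^{2} = \left(\frac{3 + \frac{3}{12 \left(-1\right)} - 8 \left(\frac{3}{12 \left(-1\right)}\right)^{2}}{4 \left(3 + \frac{3}{12 \left(-1\right)}\right)}\right)^{2} = \left(\frac{3 + \frac{3}{-12} - 8 \left(\frac{3}{-12}\right)^{2}}{4 \left(3 + \frac{3}{-12}\right)}\right)^{2} = \left(\frac{3 + 3 \left(- \frac{1}{12}\right) - 8 \left(3 \left(- \frac{1}{12}\right)\right)^{2}}{4 \left(3 + 3 \left(- \frac{1}{12}\right)\right)}\right)^{2} = \left(\frac{3 - \frac{1}{4} - 8 \left(- \frac{1}{4}\right)^{2}}{4 \left(3 - \frac{1}{4}\right)}\right)^{2} = \left(\frac{3 - \frac{1}{4} - \frac{1}{2}}{4 \cdot \frac{11}{4}}\right)^{2} = \left(\frac{1}{4} \cdot \frac{4}{11} \left(3 - \frac{1}{4} - \frac{1}{2}\right)\right)^{2} = \left(\frac{1}{4} \cdot \frac{4}{11} \cdot \frac{9}{4}\right)^{2} = \left(\frac{9}{44}\right)^{2} = \frac{81}{1936}$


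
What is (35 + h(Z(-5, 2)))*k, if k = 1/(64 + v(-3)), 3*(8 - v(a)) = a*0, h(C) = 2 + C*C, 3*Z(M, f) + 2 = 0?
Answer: 337/648 ≈ 0.52006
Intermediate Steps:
Z(M, f) = -⅔ (Z(M, f) = -⅔ + (⅓)*0 = -⅔ + 0 = -⅔)
h(C) = 2 + C²
v(a) = 8 (v(a) = 8 - a*0/3 = 8 - ⅓*0 = 8 + 0 = 8)
k = 1/72 (k = 1/(64 + 8) = 1/72 ≈ 0.013889)
(35 + h(Z(-5, 2)))*k = (35 + (2 + (-⅔)²))*(1/72) = (35 + (2 + 4/9))*(1/72) = (35 + 22/9)*(1/72) = (337/9)*(1/72) = 337/648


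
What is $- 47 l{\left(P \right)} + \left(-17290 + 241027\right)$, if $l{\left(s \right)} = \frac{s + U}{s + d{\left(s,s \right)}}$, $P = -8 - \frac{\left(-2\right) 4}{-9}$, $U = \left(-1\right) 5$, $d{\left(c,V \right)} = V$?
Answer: $\frac{7158409}{32} \approx 2.237 \cdot 10^{5}$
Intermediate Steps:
$U = -5$
$P = - \frac{80}{9}$ ($P = -8 - \left(-8\right) \left(- \frac{1}{9}\right) = -8 - \frac{8}{9} = - \frac{80}{9} \approx -8.8889$)
$l{\left(s \right)} = \frac{-5 + s}{2 s}$ ($l{\left(s \right)} = \frac{s - 5}{s + s} = \frac{-5 + s}{2 s}$)
$- 47 l{\left(P \right)} + \left(-17290 + 241027\right) = - 47 \frac{-5 - \frac{80}{9}}{2 \left(- \frac{80}{9}\right)} + \left(-17290 + 241027\right) = - 47 \cdot \frac{1}{2} \left(- \frac{9}{80}\right) \left(- \frac{125}{9}\right) + 223737 = \left(-47\right) \frac{25}{32} + 223737 = - \frac{1175}{32} + 223737 = \frac{7158409}{32}$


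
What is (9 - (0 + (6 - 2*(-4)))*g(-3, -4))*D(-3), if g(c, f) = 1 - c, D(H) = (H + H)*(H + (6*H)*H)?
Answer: 14382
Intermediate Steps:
D(H) = 2*H*(H + 6*H**2) (D(H) = (2*H)*(H + 6*H**2) = 2*H*(H + 6*H**2))
(9 - (0 + (6 - 2*(-4)))*g(-3, -4))*D(-3) = (9 - (0 + (6 - 2*(-4)))*(1 - 1*(-3)))*((-3)**2*(2 + 12*(-3))) = (9 - (0 + (6 + 8))*(1 + 3))*(9*(2 - 36)) = (9 - (0 + 14)*4)*(9*(-34)) = (9 - 14*4)*(-306) = (9 - 1*56)*(-306) = (9 - 56)*(-306) = -47*(-306) = 14382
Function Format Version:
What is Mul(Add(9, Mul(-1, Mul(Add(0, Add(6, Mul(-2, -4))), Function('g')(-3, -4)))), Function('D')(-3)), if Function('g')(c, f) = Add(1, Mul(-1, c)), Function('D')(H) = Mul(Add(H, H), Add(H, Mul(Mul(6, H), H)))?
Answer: 14382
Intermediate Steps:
Function('D')(H) = Mul(2, H, Add(H, Mul(6, Pow(H, 2)))) (Function('D')(H) = Mul(Mul(2, H), Add(H, Mul(6, Pow(H, 2)))) = Mul(2, H, Add(H, Mul(6, Pow(H, 2)))))
Mul(Add(9, Mul(-1, Mul(Add(0, Add(6, Mul(-2, -4))), Function('g')(-3, -4)))), Function('D')(-3)) = Mul(Add(9, Mul(-1, Mul(Add(0, Add(6, Mul(-2, -4))), Add(1, Mul(-1, -3))))), Mul(Pow(-3, 2), Add(2, Mul(12, -3)))) = Mul(Add(9, Mul(-1, Mul(Add(0, Add(6, 8)), Add(1, 3)))), Mul(9, Add(2, -36))) = Mul(Add(9, Mul(-1, Mul(Add(0, 14), 4))), Mul(9, -34)) = Mul(Add(9, Mul(-1, Mul(14, 4))), -306) = Mul(Add(9, Mul(-1, 56)), -306) = Mul(Add(9, -56), -306) = Mul(-47, -306) = 14382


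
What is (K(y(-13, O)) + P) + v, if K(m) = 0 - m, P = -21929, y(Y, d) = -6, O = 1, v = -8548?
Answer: -30471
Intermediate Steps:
K(m) = -m
(K(y(-13, O)) + P) + v = (-1*(-6) - 21929) - 8548 = (6 - 21929) - 8548 = -21923 - 8548 = -30471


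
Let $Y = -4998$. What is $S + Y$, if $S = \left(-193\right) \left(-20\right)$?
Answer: $-1138$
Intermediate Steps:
$S = 3860$
$S + Y = 3860 - 4998 = -1138$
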